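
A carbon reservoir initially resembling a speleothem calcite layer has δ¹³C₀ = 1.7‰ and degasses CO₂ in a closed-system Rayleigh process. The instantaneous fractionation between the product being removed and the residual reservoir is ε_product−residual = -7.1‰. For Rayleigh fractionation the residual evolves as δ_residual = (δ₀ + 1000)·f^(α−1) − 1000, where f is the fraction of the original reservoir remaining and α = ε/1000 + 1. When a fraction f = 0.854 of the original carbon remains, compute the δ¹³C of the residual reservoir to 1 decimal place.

2.8‰

Rayleigh residual: δ_res = (δ₀ + 1000)·f^(α−1) − 1000
α = ε/1000 + 1 = 0.99290, so α − 1 = -0.00710
f^(α−1) = 0.854^(-0.00710) = 1.001121
δ_res = (1.7 + 1000) × 1.001121 − 1000 = 1002.823 − 1000 = 2.82‰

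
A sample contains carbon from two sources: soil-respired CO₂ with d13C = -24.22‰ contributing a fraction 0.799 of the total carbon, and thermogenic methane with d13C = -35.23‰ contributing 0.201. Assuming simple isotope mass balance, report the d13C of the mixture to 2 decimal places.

-26.43‰

δ_mix = f_A·δ_A + f_B·δ_B
δ_mix = 0.799 × (-24.22) + 0.201 × (-35.23)
δ_mix = -19.352 + -7.081 = -26.433‰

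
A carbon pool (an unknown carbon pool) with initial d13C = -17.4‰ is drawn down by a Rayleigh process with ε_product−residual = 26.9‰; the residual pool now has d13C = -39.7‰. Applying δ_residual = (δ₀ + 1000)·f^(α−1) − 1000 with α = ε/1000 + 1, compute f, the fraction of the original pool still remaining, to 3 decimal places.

0.426

α − 1 = ε/1000 = 0.0269
(δ_res + 1000)/(δ₀ + 1000) = (-39.7 + 1000)/(-17.4 + 1000) = 960.3/982.6 = 0.977305
f = 0.977305^(1/0.0269) = exp(ln(0.977305)/0.0269) = exp(-0.02296/0.0269)
f = exp(-0.8534) = 0.4260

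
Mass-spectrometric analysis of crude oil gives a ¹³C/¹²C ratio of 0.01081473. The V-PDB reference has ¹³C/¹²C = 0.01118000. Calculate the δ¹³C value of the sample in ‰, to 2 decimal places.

δ¹³C = (R_sample / R_standard − 1) × 1000
R_sample / R_standard = 0.01081473 / 0.01118000 = 0.967328
δ¹³C = (0.967328 − 1) × 1000 = -32.672‰

-32.67‰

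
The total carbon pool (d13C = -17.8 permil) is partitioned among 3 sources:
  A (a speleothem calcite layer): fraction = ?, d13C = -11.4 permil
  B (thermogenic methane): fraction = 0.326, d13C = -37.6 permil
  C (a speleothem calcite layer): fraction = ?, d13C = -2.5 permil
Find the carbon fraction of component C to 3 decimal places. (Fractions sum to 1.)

Let f_C and f_A be the unknown fractions; fractions sum to 1 so f_C + f_A = 0.674.
Mass balance: Σ fᵢ·δᵢ = δ_bulk ⇒ f_C·(-2.5) + f_A·(-11.4) = -17.8 − (-12.258) = -5.542
Substitute f_A = 0.674 − f_C:
f_C·(-2.5 − -11.4) = -5.542 − 0.674×(-11.4) = 2.141
f_C = 2.141 / 8.9 = 0.2406

0.241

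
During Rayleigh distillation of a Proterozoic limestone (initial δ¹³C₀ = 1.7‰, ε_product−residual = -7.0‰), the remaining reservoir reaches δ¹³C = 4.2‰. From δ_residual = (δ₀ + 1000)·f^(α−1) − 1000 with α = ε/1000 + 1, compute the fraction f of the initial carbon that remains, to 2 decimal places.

0.70

α − 1 = ε/1000 = -0.0070
(δ_res + 1000)/(δ₀ + 1000) = (4.2 + 1000)/(1.7 + 1000) = 1004.2/1001.7 = 1.002496
f = 1.002496^(1/-0.0070) = exp(ln(1.002496)/-0.0070) = exp(0.00249/-0.0070)
f = exp(-0.3561) = 0.7004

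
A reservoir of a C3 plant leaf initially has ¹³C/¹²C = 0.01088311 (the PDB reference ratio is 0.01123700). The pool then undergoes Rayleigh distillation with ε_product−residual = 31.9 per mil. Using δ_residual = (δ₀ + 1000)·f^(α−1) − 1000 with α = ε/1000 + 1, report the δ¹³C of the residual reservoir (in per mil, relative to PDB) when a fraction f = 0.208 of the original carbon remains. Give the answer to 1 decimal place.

-78.8 per mil

δ₀ = (0.01088311/0.01123700 − 1)×1000 = (0.968507 − 1)×1000 = -31.493 per mil
α − 1 = ε/1000 = 0.0319
f^(α−1) = 0.208^(0.0319) = 0.951144
δ_res = (-31.493 + 1000) × 0.951144 − 1000 = 921.189 − 1000 = -78.81 per mil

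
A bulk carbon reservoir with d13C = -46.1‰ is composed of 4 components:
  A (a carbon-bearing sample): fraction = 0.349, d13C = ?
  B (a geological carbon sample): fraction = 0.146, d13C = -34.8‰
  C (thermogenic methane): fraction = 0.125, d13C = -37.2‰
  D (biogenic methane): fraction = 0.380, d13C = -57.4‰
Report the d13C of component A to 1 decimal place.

Isotope mass balance: δ_bulk = Σ fᵢ·δᵢ.
-46.1 = 0.349×δ_A + 0.146×(-34.8) + 0.125×(-37.2) + 0.380×(-57.4)
0.349·δ_A = -46.1 − (-31.543) = -14.557
δ_A = -14.557 / 0.349 = -41.71‰

-41.7‰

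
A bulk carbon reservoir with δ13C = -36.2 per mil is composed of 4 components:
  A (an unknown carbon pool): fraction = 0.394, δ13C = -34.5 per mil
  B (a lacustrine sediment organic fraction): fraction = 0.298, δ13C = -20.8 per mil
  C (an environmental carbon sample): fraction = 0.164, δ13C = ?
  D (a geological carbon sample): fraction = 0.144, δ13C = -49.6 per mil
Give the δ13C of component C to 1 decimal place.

Isotope mass balance: δ_bulk = Σ fᵢ·δᵢ.
-36.2 = 0.394×(-34.5) + 0.298×(-20.8) + 0.164×δ_C + 0.144×(-49.6)
0.164·δ_C = -36.2 − (-26.934) = -9.266
δ_C = -9.266 / 0.164 = -56.50 per mil

-56.5 per mil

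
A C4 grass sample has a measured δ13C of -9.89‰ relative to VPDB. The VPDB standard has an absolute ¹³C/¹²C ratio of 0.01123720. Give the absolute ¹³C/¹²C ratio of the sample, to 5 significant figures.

R_sample = R_standard × (δ13C/1000 + 1)
R_sample = 0.01123720 × (-9.89/1000 + 1) = 0.01123720 × 0.990110
R_sample = 0.0111261

0.011126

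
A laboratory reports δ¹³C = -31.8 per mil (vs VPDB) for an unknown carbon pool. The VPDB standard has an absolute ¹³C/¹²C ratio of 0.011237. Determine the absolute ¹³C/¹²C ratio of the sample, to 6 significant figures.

0.0108797

R_sample = R_standard × (δ¹³C/1000 + 1)
R_sample = 0.011237 × (-31.8/1000 + 1) = 0.011237 × 0.968200
R_sample = 0.0108797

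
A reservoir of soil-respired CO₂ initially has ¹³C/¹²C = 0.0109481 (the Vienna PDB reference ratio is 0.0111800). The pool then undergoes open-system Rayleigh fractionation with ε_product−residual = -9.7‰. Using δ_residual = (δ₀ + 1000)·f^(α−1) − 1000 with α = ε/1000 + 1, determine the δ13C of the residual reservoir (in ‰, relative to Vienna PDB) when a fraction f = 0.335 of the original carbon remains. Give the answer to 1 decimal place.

-10.3‰

δ₀ = (0.0109481/0.0111800 − 1)×1000 = (0.979258 − 1)×1000 = -20.742‰
α − 1 = ε/1000 = -0.0097
f^(α−1) = 0.335^(-0.0097) = 1.010665
δ_res = (-20.742 + 1000) × 1.010665 − 1000 = 989.701 − 1000 = -10.30‰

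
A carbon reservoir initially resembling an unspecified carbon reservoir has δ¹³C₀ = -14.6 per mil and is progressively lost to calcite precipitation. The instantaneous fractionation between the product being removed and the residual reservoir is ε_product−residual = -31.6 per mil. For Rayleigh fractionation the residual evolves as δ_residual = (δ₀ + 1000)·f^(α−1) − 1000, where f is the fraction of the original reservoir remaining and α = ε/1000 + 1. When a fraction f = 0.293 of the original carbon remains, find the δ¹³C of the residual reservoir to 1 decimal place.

24.4 per mil

Rayleigh residual: δ_res = (δ₀ + 1000)·f^(α−1) − 1000
α = ε/1000 + 1 = 0.96840, so α − 1 = -0.03160
f^(α−1) = 0.293^(-0.03160) = 1.039554
δ_res = (-14.6 + 1000) × 1.039554 − 1000 = 1024.376 − 1000 = 24.38 per mil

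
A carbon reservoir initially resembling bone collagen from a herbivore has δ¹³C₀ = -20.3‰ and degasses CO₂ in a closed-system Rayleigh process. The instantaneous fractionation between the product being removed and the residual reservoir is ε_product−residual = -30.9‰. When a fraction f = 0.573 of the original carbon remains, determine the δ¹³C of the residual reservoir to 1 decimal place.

Rayleigh residual: δ_res = (δ₀ + 1000)·f^(α−1) − 1000
α = ε/1000 + 1 = 0.96910, so α − 1 = -0.03090
f^(α−1) = 0.573^(-0.03090) = 1.017356
δ_res = (-20.3 + 1000) × 1.017356 − 1000 = 996.704 − 1000 = -3.30‰

-3.3‰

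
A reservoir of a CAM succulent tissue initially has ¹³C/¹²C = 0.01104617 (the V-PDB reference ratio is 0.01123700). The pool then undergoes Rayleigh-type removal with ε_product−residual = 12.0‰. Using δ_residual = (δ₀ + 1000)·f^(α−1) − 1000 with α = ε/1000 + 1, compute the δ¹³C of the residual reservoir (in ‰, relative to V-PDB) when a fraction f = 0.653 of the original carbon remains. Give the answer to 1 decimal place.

-22.0‰

δ₀ = (0.01104617/0.01123700 − 1)×1000 = (0.983018 − 1)×1000 = -16.982‰
α − 1 = ε/1000 = 0.0120
f^(α−1) = 0.653^(0.0120) = 0.994899
δ_res = (-16.982 + 1000) × 0.994899 − 1000 = 978.003 − 1000 = -22.00‰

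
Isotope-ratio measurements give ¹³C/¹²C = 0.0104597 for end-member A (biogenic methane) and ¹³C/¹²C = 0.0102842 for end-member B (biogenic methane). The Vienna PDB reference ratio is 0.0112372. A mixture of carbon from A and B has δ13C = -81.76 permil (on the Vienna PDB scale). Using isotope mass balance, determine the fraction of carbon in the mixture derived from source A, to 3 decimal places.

δ_A = (0.0104597/0.0112372 − 1)×1000 = (0.930810 − 1)×1000 = -69.190 permil
δ_B = (0.0102842/0.0112372 − 1)×1000 = (0.915192 − 1)×1000 = -84.808 permil
f_A = (δ_mix − δ_B)/(δ_A − δ_B) = (-81.76 − (-84.808))/(-69.190 − (-84.808))
f_A = 3.048 / 15.618 = 0.1951

0.195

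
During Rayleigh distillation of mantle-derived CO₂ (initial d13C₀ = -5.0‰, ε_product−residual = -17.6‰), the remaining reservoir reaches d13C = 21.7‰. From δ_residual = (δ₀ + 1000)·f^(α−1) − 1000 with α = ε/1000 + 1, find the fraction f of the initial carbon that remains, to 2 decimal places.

α − 1 = ε/1000 = -0.0176
(δ_res + 1000)/(δ₀ + 1000) = (21.7 + 1000)/(-5.0 + 1000) = 1021.7/995.0 = 1.026834
f = 1.026834^(1/-0.0176) = exp(ln(1.026834)/-0.0176) = exp(0.02648/-0.0176)
f = exp(-1.5046) = 0.2221

0.22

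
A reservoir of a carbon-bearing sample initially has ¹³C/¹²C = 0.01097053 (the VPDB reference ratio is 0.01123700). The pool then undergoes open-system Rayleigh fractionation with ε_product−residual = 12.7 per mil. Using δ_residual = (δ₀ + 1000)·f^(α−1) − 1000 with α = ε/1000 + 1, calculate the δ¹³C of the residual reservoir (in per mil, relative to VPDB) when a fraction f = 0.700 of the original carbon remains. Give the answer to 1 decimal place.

-28.1 per mil

δ₀ = (0.01097053/0.01123700 − 1)×1000 = (0.976286 − 1)×1000 = -23.714 per mil
α − 1 = ε/1000 = 0.0127
f^(α−1) = 0.700^(0.0127) = 0.995480
δ_res = (-23.714 + 1000) × 0.995480 − 1000 = 971.874 − 1000 = -28.13 per mil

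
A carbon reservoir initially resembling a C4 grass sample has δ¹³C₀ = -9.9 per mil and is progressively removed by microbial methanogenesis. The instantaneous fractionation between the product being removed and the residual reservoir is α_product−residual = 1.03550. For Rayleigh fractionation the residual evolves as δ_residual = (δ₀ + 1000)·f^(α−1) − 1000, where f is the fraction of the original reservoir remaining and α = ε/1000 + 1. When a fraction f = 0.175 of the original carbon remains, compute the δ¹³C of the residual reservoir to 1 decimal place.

Rayleigh residual: δ_res = (δ₀ + 1000)·f^(α−1) − 1000
α − 1 = 0.03550
f^(α−1) = 0.175^(0.03550) = 0.940000
δ_res = (-9.9 + 1000) × 0.940000 − 1000 = 930.694 − 1000 = -69.31 per mil

-69.3 per mil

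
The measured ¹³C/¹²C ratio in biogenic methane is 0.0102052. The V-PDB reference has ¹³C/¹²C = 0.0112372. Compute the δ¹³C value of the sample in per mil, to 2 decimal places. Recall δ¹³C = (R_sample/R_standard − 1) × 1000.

-91.84 per mil

δ¹³C = (R_sample / R_standard − 1) × 1000
R_sample / R_standard = 0.0102052 / 0.0112372 = 0.908162
δ¹³C = (0.908162 − 1) × 1000 = -91.838 per mil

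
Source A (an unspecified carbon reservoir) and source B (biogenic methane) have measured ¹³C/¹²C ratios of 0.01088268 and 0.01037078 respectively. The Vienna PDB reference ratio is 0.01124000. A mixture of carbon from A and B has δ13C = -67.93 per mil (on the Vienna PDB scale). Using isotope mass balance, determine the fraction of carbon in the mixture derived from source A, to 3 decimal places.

δ_A = (0.01088268/0.01124000 − 1)×1000 = (0.968210 − 1)×1000 = -31.790 per mil
δ_B = (0.01037078/0.01124000 − 1)×1000 = (0.922667 − 1)×1000 = -77.333 per mil
f_A = (δ_mix − δ_B)/(δ_A − δ_B) = (-67.93 − (-77.333))/(-31.790 − (-77.333))
f_A = 9.403 / 45.543 = 0.2065

0.206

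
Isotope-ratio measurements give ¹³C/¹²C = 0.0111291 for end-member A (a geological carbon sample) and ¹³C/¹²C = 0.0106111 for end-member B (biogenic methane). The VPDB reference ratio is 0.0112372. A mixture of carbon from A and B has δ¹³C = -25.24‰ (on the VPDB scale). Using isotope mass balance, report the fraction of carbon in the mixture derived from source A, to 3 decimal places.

0.661

δ_A = (0.0111291/0.0112372 − 1)×1000 = (0.990380 − 1)×1000 = -9.620‰
δ_B = (0.0106111/0.0112372 − 1)×1000 = (0.944283 − 1)×1000 = -55.717‰
f_A = (δ_mix − δ_B)/(δ_A − δ_B) = (-25.24 − (-55.717))/(-9.620 − (-55.717))
f_A = 30.477 / 46.097 = 0.6611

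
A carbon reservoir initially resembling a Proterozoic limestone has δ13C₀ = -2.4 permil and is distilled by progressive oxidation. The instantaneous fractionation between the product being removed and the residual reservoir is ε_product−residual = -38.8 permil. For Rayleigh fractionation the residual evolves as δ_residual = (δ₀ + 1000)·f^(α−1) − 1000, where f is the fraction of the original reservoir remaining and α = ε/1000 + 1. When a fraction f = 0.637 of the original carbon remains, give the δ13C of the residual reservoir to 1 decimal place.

Rayleigh residual: δ_res = (δ₀ + 1000)·f^(α−1) − 1000
α = ε/1000 + 1 = 0.96120, so α − 1 = -0.03880
f^(α−1) = 0.637^(-0.03880) = 1.017652
δ_res = (-2.4 + 1000) × 1.017652 − 1000 = 1015.210 − 1000 = 15.21 permil

15.2 permil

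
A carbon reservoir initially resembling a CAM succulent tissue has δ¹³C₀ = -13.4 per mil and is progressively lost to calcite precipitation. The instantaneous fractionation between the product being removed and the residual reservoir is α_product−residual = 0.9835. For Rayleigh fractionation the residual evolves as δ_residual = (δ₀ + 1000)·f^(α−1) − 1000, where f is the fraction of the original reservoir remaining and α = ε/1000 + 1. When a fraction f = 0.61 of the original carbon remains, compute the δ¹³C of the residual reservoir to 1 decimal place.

-5.3 per mil

Rayleigh residual: δ_res = (δ₀ + 1000)·f^(α−1) − 1000
α − 1 = -0.01650
f^(α−1) = 0.61^(-0.01650) = 1.008189
δ_res = (-13.4 + 1000) × 1.008189 − 1000 = 994.680 − 1000 = -5.32 per mil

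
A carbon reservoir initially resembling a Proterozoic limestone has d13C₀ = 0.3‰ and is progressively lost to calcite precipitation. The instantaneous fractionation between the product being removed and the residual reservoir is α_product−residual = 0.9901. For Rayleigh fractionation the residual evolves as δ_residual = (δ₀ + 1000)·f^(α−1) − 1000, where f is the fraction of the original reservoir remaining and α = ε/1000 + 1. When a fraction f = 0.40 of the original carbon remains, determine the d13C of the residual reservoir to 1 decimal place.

9.4‰

Rayleigh residual: δ_res = (δ₀ + 1000)·f^(α−1) − 1000
α − 1 = -0.00990
f^(α−1) = 0.40^(-0.00990) = 1.009113
δ_res = (0.3 + 1000) × 1.009113 − 1000 = 1009.415 − 1000 = 9.42‰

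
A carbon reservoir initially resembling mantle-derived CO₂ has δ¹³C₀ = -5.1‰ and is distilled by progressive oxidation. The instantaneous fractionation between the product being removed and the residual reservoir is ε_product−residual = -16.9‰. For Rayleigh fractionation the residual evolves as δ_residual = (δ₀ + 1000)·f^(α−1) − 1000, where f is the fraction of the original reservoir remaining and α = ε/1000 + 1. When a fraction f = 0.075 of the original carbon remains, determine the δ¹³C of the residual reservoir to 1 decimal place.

39.4‰

Rayleigh residual: δ_res = (δ₀ + 1000)·f^(α−1) − 1000
α = ε/1000 + 1 = 0.98310, so α − 1 = -0.01690
f^(α−1) = 0.075^(-0.01690) = 1.044748
δ_res = (-5.1 + 1000) × 1.044748 − 1000 = 1039.420 − 1000 = 39.42‰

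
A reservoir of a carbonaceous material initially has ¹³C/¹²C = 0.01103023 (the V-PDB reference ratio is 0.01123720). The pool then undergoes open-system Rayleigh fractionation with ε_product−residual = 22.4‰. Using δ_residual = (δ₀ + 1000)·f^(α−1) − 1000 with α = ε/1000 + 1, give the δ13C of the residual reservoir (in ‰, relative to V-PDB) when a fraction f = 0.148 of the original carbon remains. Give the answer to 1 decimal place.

δ₀ = (0.01103023/0.01123720 − 1)×1000 = (0.981582 − 1)×1000 = -18.418‰
α − 1 = ε/1000 = 0.0224
f^(α−1) = 0.148^(0.0224) = 0.958107
δ_res = (-18.418 + 1000) × 0.958107 − 1000 = 940.460 − 1000 = -59.54‰

-59.5‰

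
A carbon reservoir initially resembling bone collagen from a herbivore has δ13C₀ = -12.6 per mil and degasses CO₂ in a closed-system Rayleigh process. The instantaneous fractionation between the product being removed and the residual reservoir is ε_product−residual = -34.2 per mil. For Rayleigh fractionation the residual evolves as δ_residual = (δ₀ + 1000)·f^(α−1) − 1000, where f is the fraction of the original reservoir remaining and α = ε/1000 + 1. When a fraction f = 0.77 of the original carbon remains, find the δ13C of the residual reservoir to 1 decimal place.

-3.7 per mil

Rayleigh residual: δ_res = (δ₀ + 1000)·f^(α−1) − 1000
α = ε/1000 + 1 = 0.96580, so α − 1 = -0.03420
f^(α−1) = 0.77^(-0.03420) = 1.008979
δ_res = (-12.6 + 1000) × 1.008979 − 1000 = 996.266 − 1000 = -3.73 per mil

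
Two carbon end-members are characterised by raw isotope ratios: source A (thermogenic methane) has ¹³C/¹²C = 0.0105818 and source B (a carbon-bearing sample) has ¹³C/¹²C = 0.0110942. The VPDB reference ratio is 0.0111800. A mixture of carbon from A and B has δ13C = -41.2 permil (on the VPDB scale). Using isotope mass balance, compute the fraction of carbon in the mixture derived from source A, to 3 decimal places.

δ_A = (0.0105818/0.0111800 − 1)×1000 = (0.946494 − 1)×1000 = -53.506 permil
δ_B = (0.0110942/0.0111800 − 1)×1000 = (0.992326 − 1)×1000 = -7.674 permil
f_A = (δ_mix − δ_B)/(δ_A − δ_B) = (-41.2 − (-7.674))/(-53.506 − (-7.674))
f_A = -33.526 / -45.832 = 0.7315

0.731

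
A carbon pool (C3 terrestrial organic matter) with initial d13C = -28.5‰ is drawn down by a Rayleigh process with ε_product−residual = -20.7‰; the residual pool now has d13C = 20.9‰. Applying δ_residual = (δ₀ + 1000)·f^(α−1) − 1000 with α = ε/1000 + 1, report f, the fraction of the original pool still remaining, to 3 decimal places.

0.091

α − 1 = ε/1000 = -0.0207
(δ_res + 1000)/(δ₀ + 1000) = (20.9 + 1000)/(-28.5 + 1000) = 1020.9/971.5 = 1.050849
f = 1.050849^(1/-0.0207) = exp(ln(1.050849)/-0.0207) = exp(0.04960/-0.0207)
f = exp(-2.3961) = 0.0911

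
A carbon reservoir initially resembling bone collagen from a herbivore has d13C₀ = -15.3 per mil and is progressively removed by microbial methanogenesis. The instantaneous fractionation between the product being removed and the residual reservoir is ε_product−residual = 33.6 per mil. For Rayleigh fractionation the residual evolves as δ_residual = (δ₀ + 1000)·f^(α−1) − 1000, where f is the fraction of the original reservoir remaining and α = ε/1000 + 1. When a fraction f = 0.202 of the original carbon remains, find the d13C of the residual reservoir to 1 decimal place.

-66.8 per mil

Rayleigh residual: δ_res = (δ₀ + 1000)·f^(α−1) − 1000
α = ε/1000 + 1 = 1.03360, so α − 1 = 0.03360
f^(α−1) = 0.202^(0.03360) = 0.947676
δ_res = (-15.3 + 1000) × 0.947676 − 1000 = 933.176 − 1000 = -66.82 per mil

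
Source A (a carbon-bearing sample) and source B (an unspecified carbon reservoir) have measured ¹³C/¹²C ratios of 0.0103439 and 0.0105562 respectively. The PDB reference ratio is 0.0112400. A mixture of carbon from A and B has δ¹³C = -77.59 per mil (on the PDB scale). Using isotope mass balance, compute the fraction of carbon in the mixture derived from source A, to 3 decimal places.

δ_A = (0.0103439/0.0112400 − 1)×1000 = (0.920276 − 1)×1000 = -79.724 per mil
δ_B = (0.0105562/0.0112400 − 1)×1000 = (0.939164 − 1)×1000 = -60.836 per mil
f_A = (δ_mix − δ_B)/(δ_A − δ_B) = (-77.59 − (-60.836))/(-79.724 − (-60.836))
f_A = -16.754 / -18.888 = 0.8870

0.887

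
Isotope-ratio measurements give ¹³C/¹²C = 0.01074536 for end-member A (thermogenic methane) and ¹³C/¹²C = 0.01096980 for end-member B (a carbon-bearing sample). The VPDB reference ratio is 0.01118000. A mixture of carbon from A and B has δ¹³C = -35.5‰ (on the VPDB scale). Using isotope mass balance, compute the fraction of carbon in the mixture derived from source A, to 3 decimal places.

δ_A = (0.01074536/0.01118000 − 1)×1000 = (0.961123 − 1)×1000 = -38.877‰
δ_B = (0.01096980/0.01118000 − 1)×1000 = (0.981199 − 1)×1000 = -18.801‰
f_A = (δ_mix − δ_B)/(δ_A − δ_B) = (-35.5 − (-18.801))/(-38.877 − (-18.801))
f_A = -16.699 / -20.075 = 0.8318

0.832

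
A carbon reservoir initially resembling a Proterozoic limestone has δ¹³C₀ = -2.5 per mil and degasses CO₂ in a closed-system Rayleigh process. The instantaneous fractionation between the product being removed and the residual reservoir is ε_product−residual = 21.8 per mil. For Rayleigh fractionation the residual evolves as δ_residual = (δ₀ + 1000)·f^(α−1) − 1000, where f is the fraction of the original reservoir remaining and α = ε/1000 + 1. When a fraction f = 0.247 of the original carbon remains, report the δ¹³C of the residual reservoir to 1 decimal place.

Rayleigh residual: δ_res = (δ₀ + 1000)·f^(α−1) − 1000
α = ε/1000 + 1 = 1.02180, so α − 1 = 0.02180
f^(α−1) = 0.247^(0.02180) = 0.969976
δ_res = (-2.5 + 1000) × 0.969976 − 1000 = 967.551 − 1000 = -32.45 per mil

-32.4 per mil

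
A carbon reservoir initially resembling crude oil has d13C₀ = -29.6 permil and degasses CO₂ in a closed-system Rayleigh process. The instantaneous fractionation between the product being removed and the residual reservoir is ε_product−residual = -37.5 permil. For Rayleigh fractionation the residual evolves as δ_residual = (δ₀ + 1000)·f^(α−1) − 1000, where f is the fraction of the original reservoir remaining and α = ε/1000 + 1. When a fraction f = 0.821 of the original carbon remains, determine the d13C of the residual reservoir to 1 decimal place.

-22.4 permil

Rayleigh residual: δ_res = (δ₀ + 1000)·f^(α−1) − 1000
α = ε/1000 + 1 = 0.96250, so α − 1 = -0.03750
f^(α−1) = 0.821^(-0.03750) = 1.007424
δ_res = (-29.6 + 1000) × 1.007424 − 1000 = 977.604 − 1000 = -22.40 permil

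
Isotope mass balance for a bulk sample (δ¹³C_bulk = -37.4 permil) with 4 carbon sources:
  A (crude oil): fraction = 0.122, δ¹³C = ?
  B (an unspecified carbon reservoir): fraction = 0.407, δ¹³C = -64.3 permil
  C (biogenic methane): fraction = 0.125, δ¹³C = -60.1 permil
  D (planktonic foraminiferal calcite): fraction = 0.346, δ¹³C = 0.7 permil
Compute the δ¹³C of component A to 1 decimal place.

-32.5 permil

Isotope mass balance: δ_bulk = Σ fᵢ·δᵢ.
-37.4 = 0.122×δ_A + 0.407×(-64.3) + 0.125×(-60.1) + 0.346×(0.7)
0.122·δ_A = -37.4 − (-33.440) = -3.960
δ_A = -3.960 / 0.122 = -32.46 permil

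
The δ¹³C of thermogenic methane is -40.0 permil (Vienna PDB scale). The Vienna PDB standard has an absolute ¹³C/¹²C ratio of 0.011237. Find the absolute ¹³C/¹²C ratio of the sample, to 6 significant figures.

R_sample = R_standard × (δ¹³C/1000 + 1)
R_sample = 0.011237 × (-40.0/1000 + 1) = 0.011237 × 0.960000
R_sample = 0.0107875

0.0107875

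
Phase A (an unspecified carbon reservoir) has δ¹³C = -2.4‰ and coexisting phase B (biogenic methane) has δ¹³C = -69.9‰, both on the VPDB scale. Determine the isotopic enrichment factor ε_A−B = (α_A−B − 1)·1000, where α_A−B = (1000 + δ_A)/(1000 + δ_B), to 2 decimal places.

72.57‰

α_A−B = (1000 + -2.4) / (1000 + -69.9) = 997.6 / 930.1 = 1.072573
ε_A−B = (1.072573 − 1) × 1000 = 72.573‰
(The approximation ε ≈ δ_A − δ_B would give 67.5‰.)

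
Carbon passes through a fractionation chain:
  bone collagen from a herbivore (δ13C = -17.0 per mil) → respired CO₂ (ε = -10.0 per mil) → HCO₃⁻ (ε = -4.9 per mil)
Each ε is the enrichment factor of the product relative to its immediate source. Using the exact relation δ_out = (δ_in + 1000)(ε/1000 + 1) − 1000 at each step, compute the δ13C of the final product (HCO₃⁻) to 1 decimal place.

-31.6 per mil

step 1: δ = (-17.00 + 1000)·(-10.0/1000 + 1) − 1000 = -26.83 per mil
step 2: δ = (-26.83 + 1000)·(-4.9/1000 + 1) − 1000 = -31.60 per mil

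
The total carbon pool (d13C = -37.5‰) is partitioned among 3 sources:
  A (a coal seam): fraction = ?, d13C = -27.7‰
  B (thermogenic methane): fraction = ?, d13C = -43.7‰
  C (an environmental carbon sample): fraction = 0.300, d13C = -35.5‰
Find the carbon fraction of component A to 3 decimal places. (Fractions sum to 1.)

0.234

Let f_A and f_B be the unknown fractions; fractions sum to 1 so f_A + f_B = 0.700.
Mass balance: Σ fᵢ·δᵢ = δ_bulk ⇒ f_A·(-27.7) + f_B·(-43.7) = -37.5 − (-10.650) = -26.850
Substitute f_B = 0.700 − f_A:
f_A·(-27.7 − -43.7) = -26.850 − 0.700×(-43.7) = 3.740
f_A = 3.740 / 16.0 = 0.2337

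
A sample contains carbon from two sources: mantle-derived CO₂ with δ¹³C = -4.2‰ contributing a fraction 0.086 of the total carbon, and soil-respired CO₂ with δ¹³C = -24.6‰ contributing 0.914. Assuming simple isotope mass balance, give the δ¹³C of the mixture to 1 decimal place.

-22.8‰

δ_mix = f_A·δ_A + f_B·δ_B
δ_mix = 0.086 × (-4.2) + 0.914 × (-24.6)
δ_mix = -0.36 + -22.48 = -22.85‰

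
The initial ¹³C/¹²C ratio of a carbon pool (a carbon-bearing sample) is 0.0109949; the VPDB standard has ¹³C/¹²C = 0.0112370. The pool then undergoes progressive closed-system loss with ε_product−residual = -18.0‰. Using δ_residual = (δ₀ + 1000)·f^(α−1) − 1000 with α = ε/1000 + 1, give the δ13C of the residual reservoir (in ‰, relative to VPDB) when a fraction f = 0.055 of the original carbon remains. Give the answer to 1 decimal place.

δ₀ = (0.0109949/0.0112370 − 1)×1000 = (0.978455 − 1)×1000 = -21.545‰
α − 1 = ε/1000 = -0.0180
f^(α−1) = 0.055^(-0.0180) = 1.053594
δ_res = (-21.545 + 1000) × 1.053594 − 1000 = 1030.895 − 1000 = 30.89‰

30.9‰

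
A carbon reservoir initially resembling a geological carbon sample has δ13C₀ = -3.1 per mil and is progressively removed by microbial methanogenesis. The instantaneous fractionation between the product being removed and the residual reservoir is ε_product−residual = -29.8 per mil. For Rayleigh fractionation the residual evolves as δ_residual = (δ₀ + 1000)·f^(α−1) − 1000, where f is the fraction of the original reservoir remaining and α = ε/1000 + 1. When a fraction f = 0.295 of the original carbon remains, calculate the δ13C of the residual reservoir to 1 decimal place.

Rayleigh residual: δ_res = (δ₀ + 1000)·f^(α−1) − 1000
α = ε/1000 + 1 = 0.97020, so α − 1 = -0.02980
f^(α−1) = 0.295^(-0.02980) = 1.037049
δ_res = (-3.1 + 1000) × 1.037049 − 1000 = 1033.834 − 1000 = 33.83 per mil

33.8 per mil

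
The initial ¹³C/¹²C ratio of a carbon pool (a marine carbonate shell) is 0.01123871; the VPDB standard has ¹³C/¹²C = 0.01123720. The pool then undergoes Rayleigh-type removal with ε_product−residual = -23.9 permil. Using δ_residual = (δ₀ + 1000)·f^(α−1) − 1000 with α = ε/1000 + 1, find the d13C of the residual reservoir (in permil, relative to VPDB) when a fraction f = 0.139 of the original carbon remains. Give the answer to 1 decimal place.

δ₀ = (0.01123871/0.01123720 − 1)×1000 = (1.000134 − 1)×1000 = 0.134 permil
α − 1 = ε/1000 = -0.0239
f^(α−1) = 0.139^(-0.0239) = 1.048291
δ_res = (0.134 + 1000) × 1.048291 − 1000 = 1048.432 − 1000 = 48.43 permil

48.4 permil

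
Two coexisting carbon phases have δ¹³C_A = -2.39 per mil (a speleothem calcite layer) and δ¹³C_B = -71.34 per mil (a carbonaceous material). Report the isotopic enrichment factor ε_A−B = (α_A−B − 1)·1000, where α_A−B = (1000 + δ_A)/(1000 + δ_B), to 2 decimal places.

74.25 per mil

α_A−B = (1000 + -2.39) / (1000 + -71.34) = 997.61 / 928.66 = 1.074247
ε_A−B = (1.074247 − 1) × 1000 = 74.247 per mil
(The approximation ε ≈ δ_A − δ_B would give 68.95 per mil.)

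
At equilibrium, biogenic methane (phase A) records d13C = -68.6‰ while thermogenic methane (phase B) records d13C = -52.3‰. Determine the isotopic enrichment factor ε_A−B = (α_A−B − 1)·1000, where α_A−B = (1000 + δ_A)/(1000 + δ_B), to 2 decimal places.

α_A−B = (1000 + -68.6) / (1000 + -52.3) = 931.4 / 947.7 = 0.982800
ε_A−B = (0.982800 − 1) × 1000 = -17.200‰
(The approximation ε ≈ δ_A − δ_B would give -16.3‰.)

-17.20‰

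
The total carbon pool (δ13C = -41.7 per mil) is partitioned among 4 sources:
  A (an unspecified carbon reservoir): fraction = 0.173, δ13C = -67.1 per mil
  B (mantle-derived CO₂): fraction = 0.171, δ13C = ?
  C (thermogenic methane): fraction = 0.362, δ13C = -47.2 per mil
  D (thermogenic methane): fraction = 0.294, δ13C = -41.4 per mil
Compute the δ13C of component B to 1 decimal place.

-4.9 per mil

Isotope mass balance: δ_bulk = Σ fᵢ·δᵢ.
-41.7 = 0.173×(-67.1) + 0.171×δ_B + 0.362×(-47.2) + 0.294×(-41.4)
0.171·δ_B = -41.7 − (-40.866) = -0.834
δ_B = -0.834 / 0.171 = -4.88 per mil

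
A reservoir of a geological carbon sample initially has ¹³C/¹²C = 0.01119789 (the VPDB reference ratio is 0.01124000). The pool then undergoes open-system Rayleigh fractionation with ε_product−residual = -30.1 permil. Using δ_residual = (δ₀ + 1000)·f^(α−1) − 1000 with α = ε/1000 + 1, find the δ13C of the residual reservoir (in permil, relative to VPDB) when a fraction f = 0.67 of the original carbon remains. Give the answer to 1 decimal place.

8.3 permil

δ₀ = (0.01119789/0.01124000 − 1)×1000 = (0.996254 − 1)×1000 = -3.746 permil
α − 1 = ε/1000 = -0.0301
f^(α−1) = 0.67^(-0.0301) = 1.012127
δ_res = (-3.746 + 1000) × 1.012127 − 1000 = 1008.335 − 1000 = 8.34 permil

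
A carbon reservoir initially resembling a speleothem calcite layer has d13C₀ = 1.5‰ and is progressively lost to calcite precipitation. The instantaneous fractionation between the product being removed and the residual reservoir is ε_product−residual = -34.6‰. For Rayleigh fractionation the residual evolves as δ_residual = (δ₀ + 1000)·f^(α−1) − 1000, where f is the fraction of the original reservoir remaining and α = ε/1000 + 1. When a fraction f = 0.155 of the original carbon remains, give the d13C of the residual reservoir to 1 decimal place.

68.2‰

Rayleigh residual: δ_res = (δ₀ + 1000)·f^(α−1) − 1000
α = ε/1000 + 1 = 0.96540, so α − 1 = -0.03460
f^(α−1) = 0.155^(-0.03460) = 1.066632
δ_res = (1.5 + 1000) × 1.066632 − 1000 = 1068.232 − 1000 = 68.23‰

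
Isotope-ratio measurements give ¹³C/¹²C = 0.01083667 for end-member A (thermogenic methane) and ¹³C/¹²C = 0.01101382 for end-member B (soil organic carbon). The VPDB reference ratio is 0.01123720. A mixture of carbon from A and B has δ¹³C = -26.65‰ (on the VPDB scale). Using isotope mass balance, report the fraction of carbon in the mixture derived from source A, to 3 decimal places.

0.430

δ_A = (0.01083667/0.01123720 − 1)×1000 = (0.964357 − 1)×1000 = -35.643‰
δ_B = (0.01101382/0.01123720 − 1)×1000 = (0.980121 − 1)×1000 = -19.879‰
f_A = (δ_mix − δ_B)/(δ_A − δ_B) = (-26.65 − (-19.879))/(-35.643 − (-19.879))
f_A = -6.771 / -15.765 = 0.4295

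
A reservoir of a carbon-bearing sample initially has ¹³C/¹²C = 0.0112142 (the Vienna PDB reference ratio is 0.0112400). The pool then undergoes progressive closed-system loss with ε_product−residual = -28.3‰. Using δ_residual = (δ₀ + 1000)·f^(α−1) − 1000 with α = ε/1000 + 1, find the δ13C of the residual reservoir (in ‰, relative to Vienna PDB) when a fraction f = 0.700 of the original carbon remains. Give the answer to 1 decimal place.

7.8‰

δ₀ = (0.0112142/0.0112400 − 1)×1000 = (0.997705 − 1)×1000 = -2.295‰
α − 1 = ε/1000 = -0.0283
f^(α−1) = 0.700^(-0.0283) = 1.010145
δ_res = (-2.295 + 1000) × 1.010145 − 1000 = 1007.826 − 1000 = 7.83‰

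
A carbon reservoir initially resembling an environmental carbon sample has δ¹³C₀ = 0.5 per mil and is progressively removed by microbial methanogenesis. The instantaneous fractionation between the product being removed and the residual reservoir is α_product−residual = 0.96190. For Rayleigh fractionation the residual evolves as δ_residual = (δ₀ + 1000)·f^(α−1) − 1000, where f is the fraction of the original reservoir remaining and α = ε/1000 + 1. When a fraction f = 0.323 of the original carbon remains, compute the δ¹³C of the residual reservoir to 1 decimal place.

44.5 per mil

Rayleigh residual: δ_res = (δ₀ + 1000)·f^(α−1) − 1000
α − 1 = -0.03810
f^(α−1) = 0.323^(-0.03810) = 1.043997
δ_res = (0.5 + 1000) × 1.043997 − 1000 = 1044.519 − 1000 = 44.52 per mil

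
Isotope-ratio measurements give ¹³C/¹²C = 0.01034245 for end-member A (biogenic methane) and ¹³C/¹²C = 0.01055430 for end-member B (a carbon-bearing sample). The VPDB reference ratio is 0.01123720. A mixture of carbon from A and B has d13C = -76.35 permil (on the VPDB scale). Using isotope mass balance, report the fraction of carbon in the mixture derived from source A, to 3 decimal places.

0.826

δ_A = (0.01034245/0.01123720 − 1)×1000 = (0.920376 − 1)×1000 = -79.624 permil
δ_B = (0.01055430/0.01123720 − 1)×1000 = (0.939229 − 1)×1000 = -60.771 permil
f_A = (δ_mix − δ_B)/(δ_A − δ_B) = (-76.35 − (-60.771))/(-79.624 − (-60.771))
f_A = -15.579 / -18.853 = 0.8263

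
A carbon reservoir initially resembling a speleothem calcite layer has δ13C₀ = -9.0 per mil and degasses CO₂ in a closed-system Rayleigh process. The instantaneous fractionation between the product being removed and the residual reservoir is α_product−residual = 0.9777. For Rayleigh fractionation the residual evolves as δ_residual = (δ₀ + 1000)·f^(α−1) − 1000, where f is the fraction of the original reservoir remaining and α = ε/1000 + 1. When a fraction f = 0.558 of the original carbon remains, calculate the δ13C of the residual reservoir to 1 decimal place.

4.0 per mil

Rayleigh residual: δ_res = (δ₀ + 1000)·f^(α−1) − 1000
α − 1 = -0.02230
f^(α−1) = 0.558^(-0.02230) = 1.013095
δ_res = (-9.0 + 1000) × 1.013095 − 1000 = 1003.977 − 1000 = 3.98 per mil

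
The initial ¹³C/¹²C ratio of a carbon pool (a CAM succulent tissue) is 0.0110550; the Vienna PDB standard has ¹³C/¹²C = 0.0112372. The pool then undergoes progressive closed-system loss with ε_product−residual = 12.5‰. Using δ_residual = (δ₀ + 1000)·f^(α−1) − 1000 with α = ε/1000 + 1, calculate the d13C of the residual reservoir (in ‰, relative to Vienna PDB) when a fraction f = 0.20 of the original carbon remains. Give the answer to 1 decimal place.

-35.8‰

δ₀ = (0.0110550/0.0112372 − 1)×1000 = (0.983786 − 1)×1000 = -16.214‰
α − 1 = ε/1000 = 0.0125
f^(α−1) = 0.20^(0.0125) = 0.980083
δ_res = (-16.214 + 1000) × 0.980083 − 1000 = 964.192 − 1000 = -35.81‰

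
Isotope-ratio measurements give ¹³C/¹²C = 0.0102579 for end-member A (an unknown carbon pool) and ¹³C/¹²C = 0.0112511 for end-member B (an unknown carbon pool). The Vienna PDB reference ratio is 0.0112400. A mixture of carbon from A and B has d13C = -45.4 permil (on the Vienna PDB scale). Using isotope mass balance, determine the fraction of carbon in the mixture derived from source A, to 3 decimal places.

0.525

δ_A = (0.0102579/0.0112400 − 1)×1000 = (0.912625 − 1)×1000 = -87.375 permil
δ_B = (0.0112511/0.0112400 − 1)×1000 = (1.000988 − 1)×1000 = 0.988 permil
f_A = (δ_mix − δ_B)/(δ_A − δ_B) = (-45.4 − (0.988))/(-87.375 − (0.988))
f_A = -46.388 / -88.363 = 0.5250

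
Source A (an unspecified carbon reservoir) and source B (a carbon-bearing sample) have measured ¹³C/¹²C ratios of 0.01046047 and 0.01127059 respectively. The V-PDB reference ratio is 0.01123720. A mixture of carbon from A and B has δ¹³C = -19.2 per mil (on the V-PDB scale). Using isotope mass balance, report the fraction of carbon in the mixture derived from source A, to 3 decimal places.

δ_A = (0.01046047/0.01123720 − 1)×1000 = (0.930879 − 1)×1000 = -69.121 per mil
δ_B = (0.01127059/0.01123720 − 1)×1000 = (1.002971 − 1)×1000 = 2.971 per mil
f_A = (δ_mix − δ_B)/(δ_A − δ_B) = (-19.2 − (2.971))/(-69.121 − (2.971))
f_A = -22.171 / -72.093 = 0.3075

0.308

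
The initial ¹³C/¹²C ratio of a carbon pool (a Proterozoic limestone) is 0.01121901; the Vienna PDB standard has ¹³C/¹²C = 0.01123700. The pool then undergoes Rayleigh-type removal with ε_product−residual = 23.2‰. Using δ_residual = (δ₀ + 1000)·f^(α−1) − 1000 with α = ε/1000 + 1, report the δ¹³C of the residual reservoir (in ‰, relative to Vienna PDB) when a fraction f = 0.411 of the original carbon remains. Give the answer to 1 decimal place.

-22.0‰

δ₀ = (0.01121901/0.01123700 − 1)×1000 = (0.998399 − 1)×1000 = -1.601‰
α − 1 = ε/1000 = 0.0232
f^(α−1) = 0.411^(0.0232) = 0.979583
δ_res = (-1.601 + 1000) × 0.979583 − 1000 = 978.014 − 1000 = -21.99‰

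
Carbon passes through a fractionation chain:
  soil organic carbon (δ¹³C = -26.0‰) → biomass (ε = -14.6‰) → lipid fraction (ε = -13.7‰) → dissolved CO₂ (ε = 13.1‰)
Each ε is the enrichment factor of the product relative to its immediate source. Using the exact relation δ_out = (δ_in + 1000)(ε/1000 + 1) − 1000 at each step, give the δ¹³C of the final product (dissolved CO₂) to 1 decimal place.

step 1: δ = (-26.00 + 1000)·(-14.6/1000 + 1) − 1000 = -40.22‰
step 2: δ = (-40.22 + 1000)·(-13.7/1000 + 1) − 1000 = -53.37‰
step 3: δ = (-53.37 + 1000)·(13.1/1000 + 1) − 1000 = -40.97‰

-41.0‰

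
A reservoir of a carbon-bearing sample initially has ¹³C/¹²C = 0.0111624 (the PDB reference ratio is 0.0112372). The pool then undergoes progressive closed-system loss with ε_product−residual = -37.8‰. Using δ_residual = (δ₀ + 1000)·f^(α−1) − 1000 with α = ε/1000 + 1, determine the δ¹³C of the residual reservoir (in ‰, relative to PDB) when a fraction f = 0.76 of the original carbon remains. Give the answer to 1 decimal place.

3.7‰

δ₀ = (0.0111624/0.0112372 − 1)×1000 = (0.993344 − 1)×1000 = -6.656‰
α − 1 = ε/1000 = -0.0378
f^(α−1) = 0.76^(-0.0378) = 1.010428
δ_res = (-6.656 + 1000) × 1.010428 − 1000 = 1003.702 − 1000 = 3.70‰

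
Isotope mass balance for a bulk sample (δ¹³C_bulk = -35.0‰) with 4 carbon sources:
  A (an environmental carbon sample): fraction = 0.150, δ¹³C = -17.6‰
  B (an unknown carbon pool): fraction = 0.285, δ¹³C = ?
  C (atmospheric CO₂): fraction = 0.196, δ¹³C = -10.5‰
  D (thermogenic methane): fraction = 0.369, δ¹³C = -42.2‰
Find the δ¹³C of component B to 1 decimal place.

Isotope mass balance: δ_bulk = Σ fᵢ·δᵢ.
-35.0 = 0.150×(-17.6) + 0.285×δ_B + 0.196×(-10.5) + 0.369×(-42.2)
0.285·δ_B = -35.0 − (-20.270) = -14.730
δ_B = -14.730 / 0.285 = -51.68‰

-51.7‰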